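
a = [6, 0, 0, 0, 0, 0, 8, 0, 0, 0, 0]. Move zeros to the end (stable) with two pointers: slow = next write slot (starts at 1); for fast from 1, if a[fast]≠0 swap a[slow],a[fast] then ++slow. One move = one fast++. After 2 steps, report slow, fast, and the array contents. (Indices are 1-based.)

(s=1,f=1) a[fast]=6≠0 swap→a[1]=6 → slow++,fast++
(s=2,f=2) a[fast]=0 → fast++

slow=2, fast=3, a=[6, 0, 0, 0, 0, 0, 8, 0, 0, 0, 0]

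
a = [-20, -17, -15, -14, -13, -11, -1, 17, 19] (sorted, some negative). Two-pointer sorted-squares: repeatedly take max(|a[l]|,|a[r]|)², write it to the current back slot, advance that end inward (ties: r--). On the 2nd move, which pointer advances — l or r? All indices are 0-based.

l=0 r=8: |-20|>|19| out[8]=400, l++
l=1 r=8: |-17|<=|19| out[7]=361, r--

r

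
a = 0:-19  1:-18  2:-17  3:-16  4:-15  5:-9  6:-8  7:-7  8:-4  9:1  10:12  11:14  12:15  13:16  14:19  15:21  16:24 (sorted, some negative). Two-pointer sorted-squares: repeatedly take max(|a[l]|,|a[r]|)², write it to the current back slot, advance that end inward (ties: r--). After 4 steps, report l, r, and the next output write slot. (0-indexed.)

l=1, r=13, next write slot=12

[0,16] |-19|<=|24| out[16]=576 → r--
[0,15] |-19|<=|21| out[15]=441 → r--
[0,14] |-19|<=|19| out[14]=361 → r--
[0,13] |-19|>|16| out[13]=361 → l++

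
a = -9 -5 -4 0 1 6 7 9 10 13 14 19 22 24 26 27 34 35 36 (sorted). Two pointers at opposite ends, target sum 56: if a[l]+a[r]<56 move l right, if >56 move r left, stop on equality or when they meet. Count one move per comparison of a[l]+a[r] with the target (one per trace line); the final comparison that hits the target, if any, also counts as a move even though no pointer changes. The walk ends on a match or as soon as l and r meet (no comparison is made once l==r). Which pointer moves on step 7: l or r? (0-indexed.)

[0,18] -9+36=27 <56 → l++
[1,18] -5+36=31 <56 → l++
[2,18] -4+36=32 <56 → l++
[3,18] 0+36=36 <56 → l++
[4,18] 1+36=37 <56 → l++
[5,18] 6+36=42 <56 → l++
[6,18] 7+36=43 <56 → l++

l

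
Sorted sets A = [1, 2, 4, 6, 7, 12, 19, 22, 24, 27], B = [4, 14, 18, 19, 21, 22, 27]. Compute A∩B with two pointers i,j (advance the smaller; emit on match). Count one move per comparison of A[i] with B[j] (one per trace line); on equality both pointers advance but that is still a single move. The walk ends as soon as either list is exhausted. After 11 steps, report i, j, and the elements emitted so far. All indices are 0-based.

i=8, j=6, emitted=[4, 19, 22]

[i=0,j=0] 1<4 → i++
[i=1,j=0] 2<4 → i++
[i=2,j=0] 4==4 emit → i++,j++
[i=3,j=1] 6<14 → i++
[i=4,j=1] 7<14 → i++
[i=5,j=1] 12<14 → i++
[i=6,j=1] 19>14 → j++
[i=6,j=2] 19>18 → j++
[i=6,j=3] 19==19 emit → i++,j++
[i=7,j=4] 22>21 → j++
[i=7,j=5] 22==22 emit → i++,j++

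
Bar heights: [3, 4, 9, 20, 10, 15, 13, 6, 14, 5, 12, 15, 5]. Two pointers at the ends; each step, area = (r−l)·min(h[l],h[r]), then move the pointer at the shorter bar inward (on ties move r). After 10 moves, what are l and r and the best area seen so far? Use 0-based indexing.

l=3, r=5, best area=120

l=0 r=12: min(3,5)*12=36 best=36 *, l++
l=1 r=12: min(4,5)*11=44 best=44 *, l++
l=2 r=12: min(9,5)*10=50 best=50 *, r--
l=2 r=11: min(9,15)*9=81 best=81 *, l++
l=3 r=11: min(20,15)*8=120 best=120 *, r--
l=3 r=10: min(20,12)*7=84 best=120, r--
l=3 r=9: min(20,5)*6=30 best=120, r--
l=3 r=8: min(20,14)*5=70 best=120, r--
l=3 r=7: min(20,6)*4=24 best=120, r--
l=3 r=6: min(20,13)*3=39 best=120, r--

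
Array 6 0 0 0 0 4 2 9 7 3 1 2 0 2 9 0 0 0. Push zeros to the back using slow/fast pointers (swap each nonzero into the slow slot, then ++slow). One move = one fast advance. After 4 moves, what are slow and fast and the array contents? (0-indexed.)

slow=1, fast=4, a=[6, 0, 0, 0, 0, 4, 2, 9, 7, 3, 1, 2, 0, 2, 9, 0, 0, 0]

(s=0,f=0) a[fast]=6≠0 swap→a[0]=6 → slow++,fast++
(s=1,f=1) a[fast]=0 → fast++
(s=1,f=2) a[fast]=0 → fast++
(s=1,f=3) a[fast]=0 → fast++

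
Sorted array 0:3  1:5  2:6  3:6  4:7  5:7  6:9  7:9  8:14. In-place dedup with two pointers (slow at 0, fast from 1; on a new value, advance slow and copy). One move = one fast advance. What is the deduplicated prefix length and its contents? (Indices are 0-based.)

slow=0 fast=1: a[fast]=5≠a[slow]=3 write a[1]=5, slow++,fast++
slow=1 fast=2: a[fast]=6≠a[slow]=5 write a[2]=6, slow++,fast++
slow=2 fast=3: a[fast]=6=a[slow] dup, fast++
slow=2 fast=4: a[fast]=7≠a[slow]=6 write a[3]=7, slow++,fast++
slow=3 fast=5: a[fast]=7=a[slow] dup, fast++
slow=3 fast=6: a[fast]=9≠a[slow]=7 write a[4]=9, slow++,fast++
slow=4 fast=7: a[fast]=9=a[slow] dup, fast++
slow=4 fast=8: a[fast]=14≠a[slow]=9 write a[5]=14, slow++,fast++

length 6; prefix = [3, 5, 6, 7, 9, 14]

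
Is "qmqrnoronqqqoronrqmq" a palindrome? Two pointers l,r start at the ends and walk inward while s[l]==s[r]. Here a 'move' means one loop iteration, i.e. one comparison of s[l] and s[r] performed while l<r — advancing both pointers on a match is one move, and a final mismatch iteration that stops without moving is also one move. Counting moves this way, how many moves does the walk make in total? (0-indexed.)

[0,19] 'q'=='q' → l++,r--
[1,18] 'm'=='m' → l++,r--
[2,17] 'q'=='q' → l++,r--
[3,16] 'r'=='r' → l++,r--
[4,15] 'n'=='n' → l++,r--
[5,14] 'o'=='o' → l++,r--
[6,13] 'r'=='r' → l++,r--
[7,12] 'o'=='o' → l++,r--
[8,11] 'n'!='q' → stop

9 moves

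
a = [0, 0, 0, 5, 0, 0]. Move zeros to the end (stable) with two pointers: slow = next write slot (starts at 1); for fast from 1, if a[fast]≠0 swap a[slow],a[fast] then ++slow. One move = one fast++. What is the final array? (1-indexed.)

slow=1 fast=1: a[fast]=0, fast++
slow=1 fast=2: a[fast]=0, fast++
slow=1 fast=3: a[fast]=0, fast++
slow=1 fast=4: a[fast]=5≠0 swap→a[1]=5, slow++,fast++
slow=2 fast=5: a[fast]=0, fast++
slow=2 fast=6: a[fast]=0, fast++

[5, 0, 0, 0, 0, 0]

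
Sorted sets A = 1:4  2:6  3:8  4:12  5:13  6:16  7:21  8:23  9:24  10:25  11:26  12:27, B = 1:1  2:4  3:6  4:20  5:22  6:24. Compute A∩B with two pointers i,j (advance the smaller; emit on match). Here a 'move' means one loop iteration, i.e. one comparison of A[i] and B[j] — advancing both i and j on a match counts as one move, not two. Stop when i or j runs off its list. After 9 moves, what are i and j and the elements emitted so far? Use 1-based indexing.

[i=1,j=1] 4>1 → j++
[i=1,j=2] 4==4 emit → i++,j++
[i=2,j=3] 6==6 emit → i++,j++
[i=3,j=4] 8<20 → i++
[i=4,j=4] 12<20 → i++
[i=5,j=4] 13<20 → i++
[i=6,j=4] 16<20 → i++
[i=7,j=4] 21>20 → j++
[i=7,j=5] 21<22 → i++

i=8, j=5, emitted=[4, 6]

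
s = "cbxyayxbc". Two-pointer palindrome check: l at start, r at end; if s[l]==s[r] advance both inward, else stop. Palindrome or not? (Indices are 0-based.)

l=0 r=8: 'c'=='c', l++,r--
l=1 r=7: 'b'=='b', l++,r--
l=2 r=6: 'x'=='x', l++,r--
l=3 r=5: 'y'=='y', l++,r--

palindrome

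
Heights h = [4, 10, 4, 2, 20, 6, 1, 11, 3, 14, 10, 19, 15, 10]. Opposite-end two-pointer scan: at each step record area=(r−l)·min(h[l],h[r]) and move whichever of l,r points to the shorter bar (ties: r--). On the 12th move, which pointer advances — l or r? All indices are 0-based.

[0,13] min(4,10)*13=52 best=52 * → l++
[1,13] min(10,10)*12=120 best=120 * → r--
[1,12] min(10,15)*11=110 best=120 → l++
[2,12] min(4,15)*10=40 best=120 → l++
[3,12] min(2,15)*9=18 best=120 → l++
[4,12] min(20,15)*8=120 best=120 → r--
[4,11] min(20,19)*7=133 best=133 * → r--
[4,10] min(20,10)*6=60 best=133 → r--
[4,9] min(20,14)*5=70 best=133 → r--
[4,8] min(20,3)*4=12 best=133 → r--
[4,7] min(20,11)*3=33 best=133 → r--
[4,6] min(20,1)*2=2 best=133 → r--

r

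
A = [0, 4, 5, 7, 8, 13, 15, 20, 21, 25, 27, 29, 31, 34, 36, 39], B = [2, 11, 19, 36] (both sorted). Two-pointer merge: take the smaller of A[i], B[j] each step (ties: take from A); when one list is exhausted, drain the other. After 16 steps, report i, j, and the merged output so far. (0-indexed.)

i=13, j=3, merged so far=[0, 2, 4, 5, 7, 8, 11, 13, 15, 19, 20, 21, 25, 27, 29, 31]

i=0 j=0: A[i]=0<=B[j]=2 take 0, i++
i=1 j=0: A[i]=4>B[j]=2 take 2, j++
i=1 j=1: A[i]=4<=B[j]=11 take 4, i++
i=2 j=1: A[i]=5<=B[j]=11 take 5, i++
i=3 j=1: A[i]=7<=B[j]=11 take 7, i++
i=4 j=1: A[i]=8<=B[j]=11 take 8, i++
i=5 j=1: A[i]=13>B[j]=11 take 11, j++
i=5 j=2: A[i]=13<=B[j]=19 take 13, i++
i=6 j=2: A[i]=15<=B[j]=19 take 15, i++
i=7 j=2: A[i]=20>B[j]=19 take 19, j++
i=7 j=3: A[i]=20<=B[j]=36 take 20, i++
i=8 j=3: A[i]=21<=B[j]=36 take 21, i++
i=9 j=3: A[i]=25<=B[j]=36 take 25, i++
i=10 j=3: A[i]=27<=B[j]=36 take 27, i++
i=11 j=3: A[i]=29<=B[j]=36 take 29, i++
i=12 j=3: A[i]=31<=B[j]=36 take 31, i++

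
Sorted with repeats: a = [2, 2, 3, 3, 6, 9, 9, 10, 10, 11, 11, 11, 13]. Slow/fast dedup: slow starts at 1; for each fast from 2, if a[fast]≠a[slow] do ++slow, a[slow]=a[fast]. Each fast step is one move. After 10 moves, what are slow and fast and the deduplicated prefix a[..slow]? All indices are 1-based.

slow=6, fast=12, prefix=[2, 3, 6, 9, 10, 11]

slow=1 fast=2: a[fast]=2=a[slow] dup, fast++
slow=1 fast=3: a[fast]=3≠a[slow]=2 write a[2]=3, slow++,fast++
slow=2 fast=4: a[fast]=3=a[slow] dup, fast++
slow=2 fast=5: a[fast]=6≠a[slow]=3 write a[3]=6, slow++,fast++
slow=3 fast=6: a[fast]=9≠a[slow]=6 write a[4]=9, slow++,fast++
slow=4 fast=7: a[fast]=9=a[slow] dup, fast++
slow=4 fast=8: a[fast]=10≠a[slow]=9 write a[5]=10, slow++,fast++
slow=5 fast=9: a[fast]=10=a[slow] dup, fast++
slow=5 fast=10: a[fast]=11≠a[slow]=10 write a[6]=11, slow++,fast++
slow=6 fast=11: a[fast]=11=a[slow] dup, fast++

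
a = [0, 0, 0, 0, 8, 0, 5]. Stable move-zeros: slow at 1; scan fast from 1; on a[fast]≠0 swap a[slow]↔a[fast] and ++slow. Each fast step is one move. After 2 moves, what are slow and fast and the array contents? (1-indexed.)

slow=1 fast=1: a[fast]=0, fast++
slow=1 fast=2: a[fast]=0, fast++

slow=1, fast=3, a=[0, 0, 0, 0, 8, 0, 5]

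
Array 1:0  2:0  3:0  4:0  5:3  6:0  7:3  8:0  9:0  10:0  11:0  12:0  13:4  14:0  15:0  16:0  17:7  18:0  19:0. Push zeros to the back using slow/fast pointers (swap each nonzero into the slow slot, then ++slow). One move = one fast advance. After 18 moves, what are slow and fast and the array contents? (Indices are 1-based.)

(s=1,f=1) a[fast]=0 → fast++
(s=1,f=2) a[fast]=0 → fast++
(s=1,f=3) a[fast]=0 → fast++
(s=1,f=4) a[fast]=0 → fast++
(s=1,f=5) a[fast]=3≠0 swap→a[1]=3 → slow++,fast++
(s=2,f=6) a[fast]=0 → fast++
(s=2,f=7) a[fast]=3≠0 swap→a[2]=3 → slow++,fast++
(s=3,f=8) a[fast]=0 → fast++
(s=3,f=9) a[fast]=0 → fast++
(s=3,f=10) a[fast]=0 → fast++
(s=3,f=11) a[fast]=0 → fast++
(s=3,f=12) a[fast]=0 → fast++
(s=3,f=13) a[fast]=4≠0 swap→a[3]=4 → slow++,fast++
(s=4,f=14) a[fast]=0 → fast++
(s=4,f=15) a[fast]=0 → fast++
(s=4,f=16) a[fast]=0 → fast++
(s=4,f=17) a[fast]=7≠0 swap→a[4]=7 → slow++,fast++
(s=5,f=18) a[fast]=0 → fast++

slow=5, fast=19, a=[3, 3, 4, 7, 0, 0, 0, 0, 0, 0, 0, 0, 0, 0, 0, 0, 0, 0, 0]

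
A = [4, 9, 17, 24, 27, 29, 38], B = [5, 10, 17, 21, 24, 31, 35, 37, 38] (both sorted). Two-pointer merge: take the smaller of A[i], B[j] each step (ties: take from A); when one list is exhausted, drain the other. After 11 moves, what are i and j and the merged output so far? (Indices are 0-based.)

i=6, j=5, merged so far=[4, 5, 9, 10, 17, 17, 21, 24, 24, 27, 29]

[i=0,j=0] A[i]=4<=B[j]=5 take 4 → i++
[i=1,j=0] A[i]=9>B[j]=5 take 5 → j++
[i=1,j=1] A[i]=9<=B[j]=10 take 9 → i++
[i=2,j=1] A[i]=17>B[j]=10 take 10 → j++
[i=2,j=2] A[i]=17<=B[j]=17 take 17 → i++
[i=3,j=2] A[i]=24>B[j]=17 take 17 → j++
[i=3,j=3] A[i]=24>B[j]=21 take 21 → j++
[i=3,j=4] A[i]=24<=B[j]=24 take 24 → i++
[i=4,j=4] A[i]=27>B[j]=24 take 24 → j++
[i=4,j=5] A[i]=27<=B[j]=31 take 27 → i++
[i=5,j=5] A[i]=29<=B[j]=31 take 29 → i++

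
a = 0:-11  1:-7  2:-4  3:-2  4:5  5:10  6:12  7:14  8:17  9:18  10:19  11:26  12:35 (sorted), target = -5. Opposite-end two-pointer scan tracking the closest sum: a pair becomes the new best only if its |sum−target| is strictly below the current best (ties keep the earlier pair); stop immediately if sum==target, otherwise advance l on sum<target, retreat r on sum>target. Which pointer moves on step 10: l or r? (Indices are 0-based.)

r

l=0 r=12: -11+35=24 d=29 *, r--
l=0 r=11: -11+26=15 d=20 *, r--
l=0 r=10: -11+19=8 d=13 *, r--
l=0 r=9: -11+18=7 d=12 *, r--
l=0 r=8: -11+17=6 d=11 *, r--
l=0 r=7: -11+14=3 d=8 *, r--
l=0 r=6: -11+12=1 d=6 *, r--
l=0 r=5: -11+10=-1 d=4 *, r--
l=0 r=4: -11+5=-6 d=1 *, l++
l=1 r=4: -7+5=-2 d=3, r--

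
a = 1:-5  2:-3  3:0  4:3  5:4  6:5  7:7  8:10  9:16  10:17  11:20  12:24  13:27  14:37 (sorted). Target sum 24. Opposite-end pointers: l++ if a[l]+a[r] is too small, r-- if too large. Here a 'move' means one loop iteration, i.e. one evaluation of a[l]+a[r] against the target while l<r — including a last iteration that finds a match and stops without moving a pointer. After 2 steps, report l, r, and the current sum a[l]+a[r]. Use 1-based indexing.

[1,14] -5+37=32 >24 → r--
[1,13] -5+27=22 <24 → l++

l=2, r=13, sum=24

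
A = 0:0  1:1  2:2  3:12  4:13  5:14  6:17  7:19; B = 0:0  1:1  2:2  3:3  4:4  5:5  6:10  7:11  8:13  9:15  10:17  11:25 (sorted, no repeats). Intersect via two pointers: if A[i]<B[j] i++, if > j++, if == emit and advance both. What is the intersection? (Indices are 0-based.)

[i=0,j=0] 0==0 emit → i++,j++
[i=1,j=1] 1==1 emit → i++,j++
[i=2,j=2] 2==2 emit → i++,j++
[i=3,j=3] 12>3 → j++
[i=3,j=4] 12>4 → j++
[i=3,j=5] 12>5 → j++
[i=3,j=6] 12>10 → j++
[i=3,j=7] 12>11 → j++
[i=3,j=8] 12<13 → i++
[i=4,j=8] 13==13 emit → i++,j++
[i=5,j=9] 14<15 → i++
[i=6,j=9] 17>15 → j++
[i=6,j=10] 17==17 emit → i++,j++
[i=7,j=11] 19<25 → i++

intersection = [0, 1, 2, 13, 17]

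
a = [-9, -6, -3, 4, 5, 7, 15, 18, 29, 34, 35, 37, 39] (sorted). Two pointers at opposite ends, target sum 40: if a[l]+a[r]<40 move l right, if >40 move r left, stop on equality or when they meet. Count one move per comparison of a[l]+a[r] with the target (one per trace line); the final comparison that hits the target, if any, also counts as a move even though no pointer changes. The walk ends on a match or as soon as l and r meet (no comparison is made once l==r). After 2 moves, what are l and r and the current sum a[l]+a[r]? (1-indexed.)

l=3, r=13, sum=36

l=1 r=13: -9+39=30 <40, l++
l=2 r=13: -6+39=33 <40, l++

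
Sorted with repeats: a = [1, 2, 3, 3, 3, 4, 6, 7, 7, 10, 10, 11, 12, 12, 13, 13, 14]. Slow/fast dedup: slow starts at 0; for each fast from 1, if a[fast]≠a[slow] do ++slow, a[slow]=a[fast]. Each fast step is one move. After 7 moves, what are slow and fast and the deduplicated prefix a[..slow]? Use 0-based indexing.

slow=5, fast=8, prefix=[1, 2, 3, 4, 6, 7]

(s=0,f=1) a[fast]=2≠a[slow]=1 write a[1]=2 → slow++,fast++
(s=1,f=2) a[fast]=3≠a[slow]=2 write a[2]=3 → slow++,fast++
(s=2,f=3) a[fast]=3=a[slow] dup → fast++
(s=2,f=4) a[fast]=3=a[slow] dup → fast++
(s=2,f=5) a[fast]=4≠a[slow]=3 write a[3]=4 → slow++,fast++
(s=3,f=6) a[fast]=6≠a[slow]=4 write a[4]=6 → slow++,fast++
(s=4,f=7) a[fast]=7≠a[slow]=6 write a[5]=7 → slow++,fast++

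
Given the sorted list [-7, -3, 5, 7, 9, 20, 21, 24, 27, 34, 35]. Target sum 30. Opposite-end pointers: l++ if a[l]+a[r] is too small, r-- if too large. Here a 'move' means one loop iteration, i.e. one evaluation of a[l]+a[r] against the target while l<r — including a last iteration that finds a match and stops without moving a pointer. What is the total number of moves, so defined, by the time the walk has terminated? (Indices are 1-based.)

9 moves

[1,11] -7+35=28 <30 → l++
[2,11] -3+35=32 >30 → r--
[2,10] -3+34=31 >30 → r--
[2,9] -3+27=24 <30 → l++
[3,9] 5+27=32 >30 → r--
[3,8] 5+24=29 <30 → l++
[4,8] 7+24=31 >30 → r--
[4,7] 7+21=28 <30 → l++
[5,7] 9+21=30 → found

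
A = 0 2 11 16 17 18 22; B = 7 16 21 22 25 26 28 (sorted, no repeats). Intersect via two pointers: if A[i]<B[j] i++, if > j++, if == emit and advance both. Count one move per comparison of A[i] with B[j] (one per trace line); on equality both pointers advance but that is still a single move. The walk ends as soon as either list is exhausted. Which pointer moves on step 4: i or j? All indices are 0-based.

i=0 j=0: 0<7, i++
i=1 j=0: 2<7, i++
i=2 j=0: 11>7, j++
i=2 j=1: 11<16, i++

i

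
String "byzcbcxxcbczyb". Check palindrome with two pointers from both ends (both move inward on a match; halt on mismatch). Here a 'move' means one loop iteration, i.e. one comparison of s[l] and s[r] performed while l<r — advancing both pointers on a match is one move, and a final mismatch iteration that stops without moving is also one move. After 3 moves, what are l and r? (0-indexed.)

l=0 r=13: 'b'=='b', l++,r--
l=1 r=12: 'y'=='y', l++,r--
l=2 r=11: 'z'=='z', l++,r--

l=3, r=10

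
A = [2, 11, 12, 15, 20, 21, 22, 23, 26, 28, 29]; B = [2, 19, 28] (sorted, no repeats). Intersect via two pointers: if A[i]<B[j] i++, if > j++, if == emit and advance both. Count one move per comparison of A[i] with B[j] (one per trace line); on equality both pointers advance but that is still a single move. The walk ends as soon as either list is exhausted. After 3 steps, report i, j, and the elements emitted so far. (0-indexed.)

i=3, j=1, emitted=[2]

[i=0,j=0] 2==2 emit → i++,j++
[i=1,j=1] 11<19 → i++
[i=2,j=1] 12<19 → i++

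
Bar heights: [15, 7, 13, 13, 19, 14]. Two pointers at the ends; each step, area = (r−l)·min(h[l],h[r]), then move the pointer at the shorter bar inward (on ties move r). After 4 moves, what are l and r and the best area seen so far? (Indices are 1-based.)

l=4, r=5, best area=70

[1,6] min(15,14)*5=70 best=70 * → r--
[1,5] min(15,19)*4=60 best=70 → l++
[2,5] min(7,19)*3=21 best=70 → l++
[3,5] min(13,19)*2=26 best=70 → l++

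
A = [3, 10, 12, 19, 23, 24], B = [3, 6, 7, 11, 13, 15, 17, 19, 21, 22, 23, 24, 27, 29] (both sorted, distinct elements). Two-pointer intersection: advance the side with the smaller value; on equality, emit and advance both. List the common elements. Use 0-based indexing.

i=0 j=0: 3==3 emit, i++,j++
i=1 j=1: 10>6, j++
i=1 j=2: 10>7, j++
i=1 j=3: 10<11, i++
i=2 j=3: 12>11, j++
i=2 j=4: 12<13, i++
i=3 j=4: 19>13, j++
i=3 j=5: 19>15, j++
i=3 j=6: 19>17, j++
i=3 j=7: 19==19 emit, i++,j++
i=4 j=8: 23>21, j++
i=4 j=9: 23>22, j++
i=4 j=10: 23==23 emit, i++,j++
i=5 j=11: 24==24 emit, i++,j++

intersection = [3, 19, 23, 24]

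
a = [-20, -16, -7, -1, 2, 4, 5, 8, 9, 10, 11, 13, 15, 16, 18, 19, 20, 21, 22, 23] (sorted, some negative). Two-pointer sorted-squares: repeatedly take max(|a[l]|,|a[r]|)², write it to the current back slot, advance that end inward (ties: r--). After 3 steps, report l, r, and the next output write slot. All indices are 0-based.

l=0, r=16, next write slot=16

[0,19] |-20|<=|23| out[19]=529 → r--
[0,18] |-20|<=|22| out[18]=484 → r--
[0,17] |-20|<=|21| out[17]=441 → r--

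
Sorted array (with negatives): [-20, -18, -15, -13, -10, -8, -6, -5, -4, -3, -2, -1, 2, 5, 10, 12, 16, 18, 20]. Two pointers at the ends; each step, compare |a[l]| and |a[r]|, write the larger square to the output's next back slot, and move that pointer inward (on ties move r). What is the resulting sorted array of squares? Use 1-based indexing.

[1,19] |-20|<=|20| out[19]=400 → r--
[1,18] |-20|>|18| out[18]=400 → l++
[2,18] |-18|<=|18| out[17]=324 → r--
[2,17] |-18|>|16| out[16]=324 → l++
[3,17] |-15|<=|16| out[15]=256 → r--
[3,16] |-15|>|12| out[14]=225 → l++
[4,16] |-13|>|12| out[13]=169 → l++
[5,16] |-10|<=|12| out[12]=144 → r--
[5,15] |-10|<=|10| out[11]=100 → r--
[5,14] |-10|>|5| out[10]=100 → l++
[6,14] |-8|>|5| out[9]=64 → l++
[7,14] |-6|>|5| out[8]=36 → l++
[8,14] |-5|<=|5| out[7]=25 → r--
[8,13] |-5|>|2| out[6]=25 → l++
[9,13] |-4|>|2| out[5]=16 → l++
[10,13] |-3|>|2| out[4]=9 → l++
[11,13] |-2|<=|2| out[3]=4 → r--
[11,12] |-2|>|-1| out[2]=4 → l++
[12,12] |-1|<=|-1| out[1]=1 → r--

[1, 4, 4, 9, 16, 25, 25, 36, 64, 100, 100, 144, 169, 225, 256, 324, 324, 400, 400]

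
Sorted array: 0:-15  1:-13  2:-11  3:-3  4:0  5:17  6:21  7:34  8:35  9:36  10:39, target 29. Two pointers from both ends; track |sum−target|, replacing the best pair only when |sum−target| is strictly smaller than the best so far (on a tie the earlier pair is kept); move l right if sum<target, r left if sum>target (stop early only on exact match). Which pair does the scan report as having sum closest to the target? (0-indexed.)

pair (-11, 39) with sum 28 (|Δ|=1)

l=0 r=10: -15+39=24 d=5 *, l++
l=1 r=10: -13+39=26 d=3 *, l++
l=2 r=10: -11+39=28 d=1 *, l++
l=3 r=10: -3+39=36 d=7, r--
l=3 r=9: -3+36=33 d=4, r--
l=3 r=8: -3+35=32 d=3, r--
l=3 r=7: -3+34=31 d=2, r--
l=3 r=6: -3+21=18 d=11, l++
l=4 r=6: 0+21=21 d=8, l++
l=5 r=6: 17+21=38 d=9, r--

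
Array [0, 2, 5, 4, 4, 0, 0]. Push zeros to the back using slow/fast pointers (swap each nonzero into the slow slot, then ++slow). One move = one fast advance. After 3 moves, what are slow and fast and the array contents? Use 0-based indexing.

slow=2, fast=3, a=[2, 5, 0, 4, 4, 0, 0]

(s=0,f=0) a[fast]=0 → fast++
(s=0,f=1) a[fast]=2≠0 swap→a[0]=2 → slow++,fast++
(s=1,f=2) a[fast]=5≠0 swap→a[1]=5 → slow++,fast++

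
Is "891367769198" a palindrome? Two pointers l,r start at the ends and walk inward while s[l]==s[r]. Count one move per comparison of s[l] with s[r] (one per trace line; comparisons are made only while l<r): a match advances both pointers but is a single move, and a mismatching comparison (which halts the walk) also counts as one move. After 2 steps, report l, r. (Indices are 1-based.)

l=3, r=10

[1,12] '8'=='8' → l++,r--
[2,11] '9'=='9' → l++,r--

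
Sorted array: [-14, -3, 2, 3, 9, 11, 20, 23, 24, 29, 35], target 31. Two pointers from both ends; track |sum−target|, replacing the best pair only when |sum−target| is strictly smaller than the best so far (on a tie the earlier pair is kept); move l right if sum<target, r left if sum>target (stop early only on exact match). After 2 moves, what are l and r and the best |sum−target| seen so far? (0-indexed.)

l=0 r=10: -14+35=21 d=10 *, l++
l=1 r=10: -3+35=32 d=1 *, r--

l=1, r=9, best |Δ|=1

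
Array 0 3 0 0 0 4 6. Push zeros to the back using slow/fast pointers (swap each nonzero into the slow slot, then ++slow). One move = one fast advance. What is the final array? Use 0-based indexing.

slow=0 fast=0: a[fast]=0, fast++
slow=0 fast=1: a[fast]=3≠0 swap→a[0]=3, slow++,fast++
slow=1 fast=2: a[fast]=0, fast++
slow=1 fast=3: a[fast]=0, fast++
slow=1 fast=4: a[fast]=0, fast++
slow=1 fast=5: a[fast]=4≠0 swap→a[1]=4, slow++,fast++
slow=2 fast=6: a[fast]=6≠0 swap→a[2]=6, slow++,fast++

[3, 4, 6, 0, 0, 0, 0]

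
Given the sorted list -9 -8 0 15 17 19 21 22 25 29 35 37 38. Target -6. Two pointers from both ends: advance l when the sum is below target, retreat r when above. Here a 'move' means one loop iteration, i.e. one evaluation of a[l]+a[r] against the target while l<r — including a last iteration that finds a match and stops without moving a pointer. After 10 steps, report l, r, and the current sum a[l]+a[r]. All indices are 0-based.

l=0, r=2, sum=-9

[0,12] -9+38=29 >-6 → r--
[0,11] -9+37=28 >-6 → r--
[0,10] -9+35=26 >-6 → r--
[0,9] -9+29=20 >-6 → r--
[0,8] -9+25=16 >-6 → r--
[0,7] -9+22=13 >-6 → r--
[0,6] -9+21=12 >-6 → r--
[0,5] -9+19=10 >-6 → r--
[0,4] -9+17=8 >-6 → r--
[0,3] -9+15=6 >-6 → r--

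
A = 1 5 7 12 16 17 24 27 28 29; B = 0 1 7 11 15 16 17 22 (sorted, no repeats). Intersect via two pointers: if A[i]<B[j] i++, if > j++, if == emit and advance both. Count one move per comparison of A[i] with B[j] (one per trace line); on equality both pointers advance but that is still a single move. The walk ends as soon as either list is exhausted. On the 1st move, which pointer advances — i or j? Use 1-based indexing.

[i=1,j=1] 1>0 → j++

j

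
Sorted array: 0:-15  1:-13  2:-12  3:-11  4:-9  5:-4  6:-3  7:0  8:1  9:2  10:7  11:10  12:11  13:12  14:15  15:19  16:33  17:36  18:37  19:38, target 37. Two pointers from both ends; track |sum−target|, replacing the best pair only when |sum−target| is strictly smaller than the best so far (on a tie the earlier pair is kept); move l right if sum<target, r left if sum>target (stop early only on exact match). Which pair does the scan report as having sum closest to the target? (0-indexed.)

pair (0, 37) with sum 37 (|Δ|=0)

l=0 r=19: -15+38=23 d=14 *, l++
l=1 r=19: -13+38=25 d=12 *, l++
l=2 r=19: -12+38=26 d=11 *, l++
l=3 r=19: -11+38=27 d=10 *, l++
l=4 r=19: -9+38=29 d=8 *, l++
l=5 r=19: -4+38=34 d=3 *, l++
l=6 r=19: -3+38=35 d=2 *, l++
l=7 r=19: 0+38=38 d=1 *, r--
l=7 r=18: 0+37=37 d=0 *, stop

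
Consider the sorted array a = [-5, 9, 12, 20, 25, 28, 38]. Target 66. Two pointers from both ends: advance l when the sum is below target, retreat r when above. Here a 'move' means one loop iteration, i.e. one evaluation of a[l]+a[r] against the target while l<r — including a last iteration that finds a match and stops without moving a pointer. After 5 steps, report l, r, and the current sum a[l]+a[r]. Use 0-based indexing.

l=5, r=6, sum=66

[0,6] -5+38=33 <66 → l++
[1,6] 9+38=47 <66 → l++
[2,6] 12+38=50 <66 → l++
[3,6] 20+38=58 <66 → l++
[4,6] 25+38=63 <66 → l++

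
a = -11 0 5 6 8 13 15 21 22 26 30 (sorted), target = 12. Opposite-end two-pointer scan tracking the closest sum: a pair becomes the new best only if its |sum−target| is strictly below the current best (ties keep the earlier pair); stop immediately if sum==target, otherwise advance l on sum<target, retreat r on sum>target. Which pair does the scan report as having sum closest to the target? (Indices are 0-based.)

l=0 r=10: -11+30=19 d=7 *, r--
l=0 r=9: -11+26=15 d=3 *, r--
l=0 r=8: -11+22=11 d=1 *, l++
l=1 r=8: 0+22=22 d=10, r--
l=1 r=7: 0+21=21 d=9, r--
l=1 r=6: 0+15=15 d=3, r--
l=1 r=5: 0+13=13 d=1, r--
l=1 r=4: 0+8=8 d=4, l++
l=2 r=4: 5+8=13 d=1, r--
l=2 r=3: 5+6=11 d=1, l++

pair (-11, 22) with sum 11 (|Δ|=1)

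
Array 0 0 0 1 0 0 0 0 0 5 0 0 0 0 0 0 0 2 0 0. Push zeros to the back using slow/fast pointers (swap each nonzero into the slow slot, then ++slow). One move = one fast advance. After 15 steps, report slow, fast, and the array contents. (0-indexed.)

slow=2, fast=15, a=[1, 5, 0, 0, 0, 0, 0, 0, 0, 0, 0, 0, 0, 0, 0, 0, 0, 2, 0, 0]

slow=0 fast=0: a[fast]=0, fast++
slow=0 fast=1: a[fast]=0, fast++
slow=0 fast=2: a[fast]=0, fast++
slow=0 fast=3: a[fast]=1≠0 swap→a[0]=1, slow++,fast++
slow=1 fast=4: a[fast]=0, fast++
slow=1 fast=5: a[fast]=0, fast++
slow=1 fast=6: a[fast]=0, fast++
slow=1 fast=7: a[fast]=0, fast++
slow=1 fast=8: a[fast]=0, fast++
slow=1 fast=9: a[fast]=5≠0 swap→a[1]=5, slow++,fast++
slow=2 fast=10: a[fast]=0, fast++
slow=2 fast=11: a[fast]=0, fast++
slow=2 fast=12: a[fast]=0, fast++
slow=2 fast=13: a[fast]=0, fast++
slow=2 fast=14: a[fast]=0, fast++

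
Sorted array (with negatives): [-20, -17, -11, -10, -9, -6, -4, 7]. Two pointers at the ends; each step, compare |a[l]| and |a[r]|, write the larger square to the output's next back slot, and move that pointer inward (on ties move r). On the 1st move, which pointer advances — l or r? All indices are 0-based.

l

l=0 r=7: |-20|>|7| out[7]=400, l++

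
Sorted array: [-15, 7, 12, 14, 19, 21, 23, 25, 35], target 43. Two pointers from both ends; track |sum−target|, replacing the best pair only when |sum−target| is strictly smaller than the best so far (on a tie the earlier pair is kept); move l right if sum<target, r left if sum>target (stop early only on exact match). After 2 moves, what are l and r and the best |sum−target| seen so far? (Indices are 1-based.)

[1,9] -15+35=20 d=23 * → l++
[2,9] 7+35=42 d=1 * → l++

l=3, r=9, best |Δ|=1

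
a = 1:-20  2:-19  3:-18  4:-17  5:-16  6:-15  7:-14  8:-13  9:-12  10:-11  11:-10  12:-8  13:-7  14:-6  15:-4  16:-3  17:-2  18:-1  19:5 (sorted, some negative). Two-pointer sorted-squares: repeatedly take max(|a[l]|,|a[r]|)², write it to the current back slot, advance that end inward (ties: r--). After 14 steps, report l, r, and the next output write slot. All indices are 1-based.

l=1 r=19: |-20|>|5| out[19]=400, l++
l=2 r=19: |-19|>|5| out[18]=361, l++
l=3 r=19: |-18|>|5| out[17]=324, l++
l=4 r=19: |-17|>|5| out[16]=289, l++
l=5 r=19: |-16|>|5| out[15]=256, l++
l=6 r=19: |-15|>|5| out[14]=225, l++
l=7 r=19: |-14|>|5| out[13]=196, l++
l=8 r=19: |-13|>|5| out[12]=169, l++
l=9 r=19: |-12|>|5| out[11]=144, l++
l=10 r=19: |-11|>|5| out[10]=121, l++
l=11 r=19: |-10|>|5| out[9]=100, l++
l=12 r=19: |-8|>|5| out[8]=64, l++
l=13 r=19: |-7|>|5| out[7]=49, l++
l=14 r=19: |-6|>|5| out[6]=36, l++

l=15, r=19, next write slot=5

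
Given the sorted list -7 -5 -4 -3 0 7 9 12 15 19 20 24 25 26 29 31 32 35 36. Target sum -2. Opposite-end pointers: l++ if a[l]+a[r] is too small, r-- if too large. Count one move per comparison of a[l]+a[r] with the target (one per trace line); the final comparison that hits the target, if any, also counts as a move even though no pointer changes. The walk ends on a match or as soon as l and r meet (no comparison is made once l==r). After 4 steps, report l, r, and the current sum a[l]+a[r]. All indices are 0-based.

l=0, r=14, sum=22

[0,18] -7+36=29 >-2 → r--
[0,17] -7+35=28 >-2 → r--
[0,16] -7+32=25 >-2 → r--
[0,15] -7+31=24 >-2 → r--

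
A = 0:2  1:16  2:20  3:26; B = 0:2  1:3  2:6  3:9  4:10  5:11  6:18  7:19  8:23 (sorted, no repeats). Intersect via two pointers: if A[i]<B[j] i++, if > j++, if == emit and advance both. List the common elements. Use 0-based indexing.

intersection = [2]

[i=0,j=0] 2==2 emit → i++,j++
[i=1,j=1] 16>3 → j++
[i=1,j=2] 16>6 → j++
[i=1,j=3] 16>9 → j++
[i=1,j=4] 16>10 → j++
[i=1,j=5] 16>11 → j++
[i=1,j=6] 16<18 → i++
[i=2,j=6] 20>18 → j++
[i=2,j=7] 20>19 → j++
[i=2,j=8] 20<23 → i++
[i=3,j=8] 26>23 → j++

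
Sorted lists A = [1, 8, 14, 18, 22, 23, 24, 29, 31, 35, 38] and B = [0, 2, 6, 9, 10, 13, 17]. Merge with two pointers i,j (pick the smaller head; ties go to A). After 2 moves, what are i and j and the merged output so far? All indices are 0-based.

i=0 j=0: A[i]=1>B[j]=0 take 0, j++
i=0 j=1: A[i]=1<=B[j]=2 take 1, i++

i=1, j=1, merged so far=[0, 1]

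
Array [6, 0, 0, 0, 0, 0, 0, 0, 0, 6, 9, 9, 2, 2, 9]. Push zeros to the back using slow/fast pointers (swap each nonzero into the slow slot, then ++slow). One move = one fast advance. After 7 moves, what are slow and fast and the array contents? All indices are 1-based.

slow=1 fast=1: a[fast]=6≠0 swap→a[1]=6, slow++,fast++
slow=2 fast=2: a[fast]=0, fast++
slow=2 fast=3: a[fast]=0, fast++
slow=2 fast=4: a[fast]=0, fast++
slow=2 fast=5: a[fast]=0, fast++
slow=2 fast=6: a[fast]=0, fast++
slow=2 fast=7: a[fast]=0, fast++

slow=2, fast=8, a=[6, 0, 0, 0, 0, 0, 0, 0, 0, 6, 9, 9, 2, 2, 9]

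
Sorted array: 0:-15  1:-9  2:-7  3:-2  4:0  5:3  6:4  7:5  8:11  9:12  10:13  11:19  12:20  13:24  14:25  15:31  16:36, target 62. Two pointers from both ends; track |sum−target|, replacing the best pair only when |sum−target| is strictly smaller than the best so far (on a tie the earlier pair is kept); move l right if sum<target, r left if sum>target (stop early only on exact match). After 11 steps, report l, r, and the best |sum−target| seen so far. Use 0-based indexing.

l=0 r=16: -15+36=21 d=41 *, l++
l=1 r=16: -9+36=27 d=35 *, l++
l=2 r=16: -7+36=29 d=33 *, l++
l=3 r=16: -2+36=34 d=28 *, l++
l=4 r=16: 0+36=36 d=26 *, l++
l=5 r=16: 3+36=39 d=23 *, l++
l=6 r=16: 4+36=40 d=22 *, l++
l=7 r=16: 5+36=41 d=21 *, l++
l=8 r=16: 11+36=47 d=15 *, l++
l=9 r=16: 12+36=48 d=14 *, l++
l=10 r=16: 13+36=49 d=13 *, l++

l=11, r=16, best |Δ|=13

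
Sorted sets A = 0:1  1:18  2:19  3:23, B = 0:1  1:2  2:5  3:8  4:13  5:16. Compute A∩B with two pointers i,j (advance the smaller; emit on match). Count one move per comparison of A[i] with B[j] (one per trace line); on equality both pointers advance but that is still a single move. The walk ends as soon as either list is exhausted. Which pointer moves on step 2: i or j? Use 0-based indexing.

j

i=0 j=0: 1==1 emit, i++,j++
i=1 j=1: 18>2, j++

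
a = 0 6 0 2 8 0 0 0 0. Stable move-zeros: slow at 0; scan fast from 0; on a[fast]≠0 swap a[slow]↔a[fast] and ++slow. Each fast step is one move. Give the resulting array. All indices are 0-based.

[6, 2, 8, 0, 0, 0, 0, 0, 0]

slow=0 fast=0: a[fast]=0, fast++
slow=0 fast=1: a[fast]=6≠0 swap→a[0]=6, slow++,fast++
slow=1 fast=2: a[fast]=0, fast++
slow=1 fast=3: a[fast]=2≠0 swap→a[1]=2, slow++,fast++
slow=2 fast=4: a[fast]=8≠0 swap→a[2]=8, slow++,fast++
slow=3 fast=5: a[fast]=0, fast++
slow=3 fast=6: a[fast]=0, fast++
slow=3 fast=7: a[fast]=0, fast++
slow=3 fast=8: a[fast]=0, fast++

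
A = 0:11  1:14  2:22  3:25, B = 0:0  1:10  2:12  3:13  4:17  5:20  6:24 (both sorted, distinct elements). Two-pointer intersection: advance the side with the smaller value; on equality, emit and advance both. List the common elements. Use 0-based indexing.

[i=0,j=0] 11>0 → j++
[i=0,j=1] 11>10 → j++
[i=0,j=2] 11<12 → i++
[i=1,j=2] 14>12 → j++
[i=1,j=3] 14>13 → j++
[i=1,j=4] 14<17 → i++
[i=2,j=4] 22>17 → j++
[i=2,j=5] 22>20 → j++
[i=2,j=6] 22<24 → i++
[i=3,j=6] 25>24 → j++

intersection = []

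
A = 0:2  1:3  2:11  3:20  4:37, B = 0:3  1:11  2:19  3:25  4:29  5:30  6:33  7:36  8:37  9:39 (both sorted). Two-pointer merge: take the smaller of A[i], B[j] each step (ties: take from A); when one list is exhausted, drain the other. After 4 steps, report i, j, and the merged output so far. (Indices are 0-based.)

i=3, j=1, merged so far=[2, 3, 3, 11]

[i=0,j=0] A[i]=2<=B[j]=3 take 2 → i++
[i=1,j=0] A[i]=3<=B[j]=3 take 3 → i++
[i=2,j=0] A[i]=11>B[j]=3 take 3 → j++
[i=2,j=1] A[i]=11<=B[j]=11 take 11 → i++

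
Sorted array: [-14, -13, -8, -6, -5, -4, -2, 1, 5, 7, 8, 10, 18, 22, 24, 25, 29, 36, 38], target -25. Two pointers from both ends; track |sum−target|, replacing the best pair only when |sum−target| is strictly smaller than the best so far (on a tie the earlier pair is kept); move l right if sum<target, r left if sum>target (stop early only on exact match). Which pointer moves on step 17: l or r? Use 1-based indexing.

l=1 r=19: -14+38=24 d=49 *, r--
l=1 r=18: -14+36=22 d=47 *, r--
l=1 r=17: -14+29=15 d=40 *, r--
l=1 r=16: -14+25=11 d=36 *, r--
l=1 r=15: -14+24=10 d=35 *, r--
l=1 r=14: -14+22=8 d=33 *, r--
l=1 r=13: -14+18=4 d=29 *, r--
l=1 r=12: -14+10=-4 d=21 *, r--
l=1 r=11: -14+8=-6 d=19 *, r--
l=1 r=10: -14+7=-7 d=18 *, r--
l=1 r=9: -14+5=-9 d=16 *, r--
l=1 r=8: -14+1=-13 d=12 *, r--
l=1 r=7: -14+-2=-16 d=9 *, r--
l=1 r=6: -14+-4=-18 d=7 *, r--
l=1 r=5: -14+-5=-19 d=6 *, r--
l=1 r=4: -14+-6=-20 d=5 *, r--
l=1 r=3: -14+-8=-22 d=3 *, r--

r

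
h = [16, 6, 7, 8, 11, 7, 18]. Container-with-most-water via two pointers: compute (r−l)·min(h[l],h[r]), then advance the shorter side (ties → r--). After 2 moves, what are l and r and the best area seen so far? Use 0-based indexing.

l=0 r=6: min(16,18)*6=96 best=96 *, l++
l=1 r=6: min(6,18)*5=30 best=96, l++

l=2, r=6, best area=96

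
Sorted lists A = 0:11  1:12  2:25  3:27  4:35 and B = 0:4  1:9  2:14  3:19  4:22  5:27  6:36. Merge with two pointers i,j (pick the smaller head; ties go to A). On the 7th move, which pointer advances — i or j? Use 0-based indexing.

j

[i=0,j=0] A[i]=11>B[j]=4 take 4 → j++
[i=0,j=1] A[i]=11>B[j]=9 take 9 → j++
[i=0,j=2] A[i]=11<=B[j]=14 take 11 → i++
[i=1,j=2] A[i]=12<=B[j]=14 take 12 → i++
[i=2,j=2] A[i]=25>B[j]=14 take 14 → j++
[i=2,j=3] A[i]=25>B[j]=19 take 19 → j++
[i=2,j=4] A[i]=25>B[j]=22 take 22 → j++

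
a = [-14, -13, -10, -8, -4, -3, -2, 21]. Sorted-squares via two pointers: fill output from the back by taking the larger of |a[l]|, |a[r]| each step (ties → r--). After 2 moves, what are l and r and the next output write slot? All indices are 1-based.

l=1 r=8: |-14|<=|21| out[8]=441, r--
l=1 r=7: |-14|>|-2| out[7]=196, l++

l=2, r=7, next write slot=6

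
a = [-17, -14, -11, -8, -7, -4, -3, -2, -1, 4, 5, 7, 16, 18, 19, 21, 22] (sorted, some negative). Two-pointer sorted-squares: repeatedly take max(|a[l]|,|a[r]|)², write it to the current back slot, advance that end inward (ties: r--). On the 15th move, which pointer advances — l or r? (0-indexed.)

[0,16] |-17|<=|22| out[16]=484 → r--
[0,15] |-17|<=|21| out[15]=441 → r--
[0,14] |-17|<=|19| out[14]=361 → r--
[0,13] |-17|<=|18| out[13]=324 → r--
[0,12] |-17|>|16| out[12]=289 → l++
[1,12] |-14|<=|16| out[11]=256 → r--
[1,11] |-14|>|7| out[10]=196 → l++
[2,11] |-11|>|7| out[9]=121 → l++
[3,11] |-8|>|7| out[8]=64 → l++
[4,11] |-7|<=|7| out[7]=49 → r--
[4,10] |-7|>|5| out[6]=49 → l++
[5,10] |-4|<=|5| out[5]=25 → r--
[5,9] |-4|<=|4| out[4]=16 → r--
[5,8] |-4|>|-1| out[3]=16 → l++
[6,8] |-3|>|-1| out[2]=9 → l++

l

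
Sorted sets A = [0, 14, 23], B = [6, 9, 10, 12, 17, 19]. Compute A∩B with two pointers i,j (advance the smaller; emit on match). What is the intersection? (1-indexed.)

i=1 j=1: 0<6, i++
i=2 j=1: 14>6, j++
i=2 j=2: 14>9, j++
i=2 j=3: 14>10, j++
i=2 j=4: 14>12, j++
i=2 j=5: 14<17, i++
i=3 j=5: 23>17, j++
i=3 j=6: 23>19, j++

intersection = []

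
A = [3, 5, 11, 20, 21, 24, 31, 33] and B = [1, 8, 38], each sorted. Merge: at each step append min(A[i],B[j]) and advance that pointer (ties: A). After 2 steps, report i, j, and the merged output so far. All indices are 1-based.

i=1 j=1: A[i]=3>B[j]=1 take 1, j++
i=1 j=2: A[i]=3<=B[j]=8 take 3, i++

i=2, j=2, merged so far=[1, 3]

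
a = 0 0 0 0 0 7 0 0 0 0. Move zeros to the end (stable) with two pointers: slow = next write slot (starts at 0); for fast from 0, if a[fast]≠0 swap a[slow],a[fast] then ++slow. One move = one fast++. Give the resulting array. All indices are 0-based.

[7, 0, 0, 0, 0, 0, 0, 0, 0, 0]

slow=0 fast=0: a[fast]=0, fast++
slow=0 fast=1: a[fast]=0, fast++
slow=0 fast=2: a[fast]=0, fast++
slow=0 fast=3: a[fast]=0, fast++
slow=0 fast=4: a[fast]=0, fast++
slow=0 fast=5: a[fast]=7≠0 swap→a[0]=7, slow++,fast++
slow=1 fast=6: a[fast]=0, fast++
slow=1 fast=7: a[fast]=0, fast++
slow=1 fast=8: a[fast]=0, fast++
slow=1 fast=9: a[fast]=0, fast++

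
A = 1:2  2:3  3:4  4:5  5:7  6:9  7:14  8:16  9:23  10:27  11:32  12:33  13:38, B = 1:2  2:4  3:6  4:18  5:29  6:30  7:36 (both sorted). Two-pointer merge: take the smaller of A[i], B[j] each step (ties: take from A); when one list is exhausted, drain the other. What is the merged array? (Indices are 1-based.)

[2, 2, 3, 4, 4, 5, 6, 7, 9, 14, 16, 18, 23, 27, 29, 30, 32, 33, 36, 38]

i=1 j=1: A[i]=2<=B[j]=2 take 2, i++
i=2 j=1: A[i]=3>B[j]=2 take 2, j++
i=2 j=2: A[i]=3<=B[j]=4 take 3, i++
i=3 j=2: A[i]=4<=B[j]=4 take 4, i++
i=4 j=2: A[i]=5>B[j]=4 take 4, j++
i=4 j=3: A[i]=5<=B[j]=6 take 5, i++
i=5 j=3: A[i]=7>B[j]=6 take 6, j++
i=5 j=4: A[i]=7<=B[j]=18 take 7, i++
i=6 j=4: A[i]=9<=B[j]=18 take 9, i++
i=7 j=4: A[i]=14<=B[j]=18 take 14, i++
i=8 j=4: A[i]=16<=B[j]=18 take 16, i++
i=9 j=4: A[i]=23>B[j]=18 take 18, j++
i=9 j=5: A[i]=23<=B[j]=29 take 23, i++
i=10 j=5: A[i]=27<=B[j]=29 take 27, i++
i=11 j=5: A[i]=32>B[j]=29 take 29, j++
i=11 j=6: A[i]=32>B[j]=30 take 30, j++
i=11 j=7: A[i]=32<=B[j]=36 take 32, i++
i=12 j=7: A[i]=33<=B[j]=36 take 33, i++
i=13 j=7: A[i]=38>B[j]=36 take 36, j++
i=13 j=8: B done, take A[i]=38, i++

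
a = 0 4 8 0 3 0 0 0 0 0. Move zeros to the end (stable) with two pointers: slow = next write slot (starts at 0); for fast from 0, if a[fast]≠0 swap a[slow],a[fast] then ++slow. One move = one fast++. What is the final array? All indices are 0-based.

[4, 8, 3, 0, 0, 0, 0, 0, 0, 0]

(s=0,f=0) a[fast]=0 → fast++
(s=0,f=1) a[fast]=4≠0 swap→a[0]=4 → slow++,fast++
(s=1,f=2) a[fast]=8≠0 swap→a[1]=8 → slow++,fast++
(s=2,f=3) a[fast]=0 → fast++
(s=2,f=4) a[fast]=3≠0 swap→a[2]=3 → slow++,fast++
(s=3,f=5) a[fast]=0 → fast++
(s=3,f=6) a[fast]=0 → fast++
(s=3,f=7) a[fast]=0 → fast++
(s=3,f=8) a[fast]=0 → fast++
(s=3,f=9) a[fast]=0 → fast++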